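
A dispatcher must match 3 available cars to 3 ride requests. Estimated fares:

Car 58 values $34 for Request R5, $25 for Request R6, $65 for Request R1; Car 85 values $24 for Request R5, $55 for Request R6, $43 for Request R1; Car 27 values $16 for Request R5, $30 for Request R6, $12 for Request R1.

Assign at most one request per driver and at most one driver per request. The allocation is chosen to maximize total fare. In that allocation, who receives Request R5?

Optimal: Car 58→Request R1 ($65), Car 85→Request R6 ($55), Car 27→Request R5 ($16) — total 65+55+16 = $136.
Column-greedy (each request in turn goes to its best remaining driver) gives $101, worse by 35.
Next-best assignment: Car 58→Request R1, Car 85→Request R5, Car 27→Request R6 = $119.
Checked against all permutations: $136 is optimal.
Car 27's own top request is Request R6 ($30), but forcing Car 27→Request R6 and reassigning the rest optimally gives only $119 — worse by 17.

Car 27 receives Request R5.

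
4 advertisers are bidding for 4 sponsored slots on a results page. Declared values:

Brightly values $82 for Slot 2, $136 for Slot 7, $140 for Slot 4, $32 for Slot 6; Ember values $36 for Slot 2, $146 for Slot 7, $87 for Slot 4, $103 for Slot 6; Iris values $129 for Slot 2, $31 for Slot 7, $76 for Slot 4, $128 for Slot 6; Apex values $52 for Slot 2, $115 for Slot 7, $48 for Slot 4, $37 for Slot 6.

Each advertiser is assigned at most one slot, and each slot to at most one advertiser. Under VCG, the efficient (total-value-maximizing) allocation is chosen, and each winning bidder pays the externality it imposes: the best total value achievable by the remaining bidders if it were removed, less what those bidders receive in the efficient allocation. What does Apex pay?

Efficient allocation: Brightly→Slot 4 ($140), Ember→Slot 6 ($103), Iris→Slot 2 ($129), Apex→Slot 7 ($115); total welfare W = $487.
Apex receives Slot 7 at value $115, so the others get W − 115 = $372.
Without Apex: best allocation of the remaining 3 bidders over all 4 slots is Brightly→Slot 4 ($140), Ember→Slot 7 ($146), Iris→Slot 2 ($129), total $415.
VCG payment = (others' best without Apex) − (others' welfare with Apex) = 415 − 372 = $43.

Apex pays $43.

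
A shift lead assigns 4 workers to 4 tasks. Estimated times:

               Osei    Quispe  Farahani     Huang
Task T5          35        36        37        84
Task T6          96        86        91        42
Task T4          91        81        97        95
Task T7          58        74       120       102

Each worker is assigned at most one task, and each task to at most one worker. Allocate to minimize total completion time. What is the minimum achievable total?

Min total: 218 min

This is the linear assignment problem.
Optimal: Osei→Task T7 (58 min), Quispe→Task T4 (81 min), Farahani→Task T5 (37 min), Huang→Task T6 (42 min) — total 58+81+37+42 = 218 min.
Min-entry greedy (repeatedly take the single cheapest remaining cell) gives 248 min, worse by 30.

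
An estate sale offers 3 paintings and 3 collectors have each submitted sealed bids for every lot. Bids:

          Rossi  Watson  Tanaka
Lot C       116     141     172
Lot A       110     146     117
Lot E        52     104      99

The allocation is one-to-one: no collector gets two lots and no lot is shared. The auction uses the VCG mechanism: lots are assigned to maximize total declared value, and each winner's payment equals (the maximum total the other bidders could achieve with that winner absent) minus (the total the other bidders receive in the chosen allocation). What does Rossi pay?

Rossi pays $42.

Efficient allocation: Rossi→Lot A ($110), Watson→Lot E ($104), Tanaka→Lot C ($172); total welfare W = $386.
Rossi receives Lot A at value $110, so the others get W − 110 = $276.
Without Rossi: best allocation of the remaining 2 bidders over all 3 lots is Watson→Lot A ($146), Tanaka→Lot C ($172), total $318.
VCG payment = (others' best without Rossi) − (others' welfare with Rossi) = 318 − 276 = $42.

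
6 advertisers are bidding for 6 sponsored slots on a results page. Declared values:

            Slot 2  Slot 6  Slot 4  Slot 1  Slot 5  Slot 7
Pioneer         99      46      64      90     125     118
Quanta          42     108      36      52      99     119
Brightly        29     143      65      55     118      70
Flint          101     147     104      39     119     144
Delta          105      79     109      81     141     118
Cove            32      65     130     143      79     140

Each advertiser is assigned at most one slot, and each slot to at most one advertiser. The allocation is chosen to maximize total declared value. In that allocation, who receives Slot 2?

Pioneer receives Slot 2.

Treat this as an assignment problem: match each advertiser to one slot.
Optimal: Pioneer→Slot 2 ($99), Quanta→Slot 7 ($119), Brightly→Slot 6 ($143), Flint→Slot 4 ($104), Delta→Slot 5 ($141), Cove→Slot 1 ($143) — total 99+119+143+104+141+143 = $749.
No other one-to-one assignment exceeds $749.
Pioneer's own top slot is Slot 5 ($125), but forcing Pioneer→Slot 5 and reassigning the rest optimally gives only $740 — worse by 9.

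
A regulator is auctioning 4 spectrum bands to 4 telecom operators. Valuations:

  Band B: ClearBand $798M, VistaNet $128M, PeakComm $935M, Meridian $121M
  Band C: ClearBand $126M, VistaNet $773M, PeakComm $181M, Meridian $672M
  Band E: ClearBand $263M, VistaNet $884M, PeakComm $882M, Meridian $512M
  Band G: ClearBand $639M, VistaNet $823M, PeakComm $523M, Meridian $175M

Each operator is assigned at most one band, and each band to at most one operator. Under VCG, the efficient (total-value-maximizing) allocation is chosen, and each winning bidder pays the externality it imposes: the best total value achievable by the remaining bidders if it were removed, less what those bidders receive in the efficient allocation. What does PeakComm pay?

PeakComm pays $61M.

Efficient allocation: ClearBand→Band B ($798M), VistaNet→Band G ($823M), PeakComm→Band E ($882M), Meridian→Band C ($672M); total welfare W = $3175M.
PeakComm receives Band E at value $882M, so the others get W − 882 = $2293M.
Without PeakComm: best allocation of the remaining 3 bidders over all 4 bands is ClearBand→Band B ($798M), VistaNet→Band E ($884M), Meridian→Band C ($672M), total $2354M.
VCG payment = (others' best without PeakComm) − (others' welfare with PeakComm) = 2354 − 2293 = $61M.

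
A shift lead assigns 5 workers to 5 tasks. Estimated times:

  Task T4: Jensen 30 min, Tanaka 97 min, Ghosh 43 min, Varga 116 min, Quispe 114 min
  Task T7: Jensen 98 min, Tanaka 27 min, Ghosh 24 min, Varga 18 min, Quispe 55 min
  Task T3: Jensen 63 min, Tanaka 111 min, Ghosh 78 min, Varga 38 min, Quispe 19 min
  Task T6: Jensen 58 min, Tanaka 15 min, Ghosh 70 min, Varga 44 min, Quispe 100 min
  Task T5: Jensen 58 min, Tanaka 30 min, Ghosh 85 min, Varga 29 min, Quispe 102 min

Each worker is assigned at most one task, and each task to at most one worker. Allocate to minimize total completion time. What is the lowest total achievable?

Treat this as an assignment problem: match each worker to one task.
Optimal: Jensen→Task T4 (30 min), Tanaka→Task T6 (15 min), Ghosh→Task T7 (24 min), Varga→Task T5 (29 min), Quispe→Task T3 (19 min) — total 30+15+24+29+19 = 117 min.
Min-entry greedy (repeatedly take the single cheapest remaining cell) gives 167 min, worse by 50.
Next-best assignment: Jensen→Task T4, Tanaka→Task T5, Ghosh→Task T7, Varga→Task T6, Quispe→Task T3 = 147 min.
Checked against all permutations: 117 min is optimal.

Minimum total: 117 min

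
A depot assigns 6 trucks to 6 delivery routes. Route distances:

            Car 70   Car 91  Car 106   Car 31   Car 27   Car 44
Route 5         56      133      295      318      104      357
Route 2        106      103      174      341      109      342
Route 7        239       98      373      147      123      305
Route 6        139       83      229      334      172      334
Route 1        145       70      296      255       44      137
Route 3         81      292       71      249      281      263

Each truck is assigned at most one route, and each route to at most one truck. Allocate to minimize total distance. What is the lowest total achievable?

Minimum total: 603 km

Optimal: Car 70→Route 5 (56 km), Car 91→Route 6 (83 km), Car 106→Route 3 (71 km), Car 31→Route 7 (147 km), Car 27→Route 2 (109 km), Car 44→Route 1 (137 km) — total 56+83+71+147+109+137 = 603 km.
Column-greedy (each route in turn goes to its cheapest remaining truck) gives 897 km, worse by 294.
Next-best assignment: Car 70→Route 2, Car 91→Route 6, Car 106→Route 3, Car 31→Route 7, Car 27→Route 5, Car 44→Route 1 = 648 km.
No other one-to-one assignment undercuts 603 km.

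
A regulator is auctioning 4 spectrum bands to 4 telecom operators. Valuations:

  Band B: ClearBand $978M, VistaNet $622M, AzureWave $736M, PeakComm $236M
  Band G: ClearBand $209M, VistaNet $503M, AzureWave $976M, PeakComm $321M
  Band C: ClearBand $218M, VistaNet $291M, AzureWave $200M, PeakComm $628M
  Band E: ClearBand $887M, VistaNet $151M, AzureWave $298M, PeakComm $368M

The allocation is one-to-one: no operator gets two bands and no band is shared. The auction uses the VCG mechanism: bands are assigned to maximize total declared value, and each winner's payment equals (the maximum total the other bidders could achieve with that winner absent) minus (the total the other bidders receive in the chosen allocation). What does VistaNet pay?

VistaNet pays $91M.

Efficient allocation: ClearBand→Band E ($887M), VistaNet→Band B ($622M), AzureWave→Band G ($976M), PeakComm→Band C ($628M); total welfare W = $3113M.
VistaNet receives Band B at value $622M, so the others get W − 622 = $2491M.
Without VistaNet: best allocation of the remaining 3 bidders over all 4 bands is ClearBand→Band B ($978M), AzureWave→Band G ($976M), PeakComm→Band C ($628M), total $2582M.
VCG payment = (others' best without VistaNet) − (others' welfare with VistaNet) = 2582 − 2491 = $91M.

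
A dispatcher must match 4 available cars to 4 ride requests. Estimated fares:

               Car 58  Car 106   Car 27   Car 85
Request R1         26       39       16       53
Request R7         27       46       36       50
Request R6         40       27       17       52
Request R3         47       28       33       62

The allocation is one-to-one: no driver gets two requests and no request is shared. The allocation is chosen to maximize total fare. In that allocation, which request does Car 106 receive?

Car 106 receives Request R1.

Optimal: Car 58→Request R6 ($40), Car 106→Request R1 ($39), Car 27→Request R7 ($36), Car 85→Request R3 ($62) — total 40+39+36+62 = $177.
Next-best assignment: Car 58→Request R3, Car 106→Request R1, Car 27→Request R7, Car 85→Request R6 = $174.
Every other assignment is strictly worse.
Car 106's own top request is Request R7 ($46), but forcing Car 106→Request R7 and reassigning the rest optimally gives only $172 — worse by 5.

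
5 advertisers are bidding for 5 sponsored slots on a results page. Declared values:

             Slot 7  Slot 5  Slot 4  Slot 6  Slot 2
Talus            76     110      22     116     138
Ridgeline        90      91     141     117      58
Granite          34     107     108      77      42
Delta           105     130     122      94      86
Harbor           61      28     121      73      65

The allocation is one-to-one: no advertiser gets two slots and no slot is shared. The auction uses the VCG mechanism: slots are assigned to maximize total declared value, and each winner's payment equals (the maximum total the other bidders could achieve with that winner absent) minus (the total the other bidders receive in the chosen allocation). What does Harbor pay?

Harbor pays $26.

Efficient allocation: Talus→Slot 2 ($138), Ridgeline→Slot 6 ($117), Granite→Slot 5 ($107), Delta→Slot 7 ($105), Harbor→Slot 4 ($121); total welfare W = $588.
Harbor receives Slot 4 at value $121, so the others get W − 121 = $467.
Without Harbor: best allocation of the remaining 4 bidders over all 5 slots is Talus→Slot 2 ($138), Ridgeline→Slot 6 ($117), Granite→Slot 4 ($108), Delta→Slot 5 ($130), total $493.
VCG payment = (others' best without Harbor) − (others' welfare with Harbor) = 493 − 467 = $26.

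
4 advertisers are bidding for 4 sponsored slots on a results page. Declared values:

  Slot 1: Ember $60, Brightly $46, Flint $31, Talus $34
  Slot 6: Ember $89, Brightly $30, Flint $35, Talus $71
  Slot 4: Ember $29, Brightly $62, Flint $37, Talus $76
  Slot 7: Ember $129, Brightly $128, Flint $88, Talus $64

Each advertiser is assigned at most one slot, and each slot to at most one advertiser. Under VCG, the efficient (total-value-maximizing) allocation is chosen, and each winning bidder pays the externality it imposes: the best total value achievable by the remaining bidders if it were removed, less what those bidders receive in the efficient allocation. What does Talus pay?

Efficient allocation: Ember→Slot 6 ($89), Brightly→Slot 7 ($128), Flint→Slot 1 ($31), Talus→Slot 4 ($76); total welfare W = $324.
Talus receives Slot 4 at value $76, so the others get W − 76 = $248.
Without Talus: best allocation of the remaining 3 bidders over all 4 slots is Ember→Slot 6 ($89), Brightly→Slot 7 ($128), Flint→Slot 4 ($37), total $254.
VCG payment = (others' best without Talus) − (others' welfare with Talus) = 254 − 248 = $6.

Talus pays $6.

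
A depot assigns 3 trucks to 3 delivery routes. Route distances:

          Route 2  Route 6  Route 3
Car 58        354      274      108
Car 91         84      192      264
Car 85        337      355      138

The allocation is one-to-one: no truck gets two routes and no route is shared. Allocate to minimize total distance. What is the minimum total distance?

Min total: 496 km

This is a one-to-one assignment (minimum-cost bipartite matching).
Optimal: Car 58→Route 6 (274 km), Car 91→Route 2 (84 km), Car 85→Route 3 (138 km) — total 274+84+138 = 496 km.
Row-greedy (each truck in turn takes its cheapest remaining route) gives 547 km, worse by 51.
Swapping Car 85↔Car 58 (Car 85→Route 6 355 km, Car 58→Route 3 108 km) adds 51.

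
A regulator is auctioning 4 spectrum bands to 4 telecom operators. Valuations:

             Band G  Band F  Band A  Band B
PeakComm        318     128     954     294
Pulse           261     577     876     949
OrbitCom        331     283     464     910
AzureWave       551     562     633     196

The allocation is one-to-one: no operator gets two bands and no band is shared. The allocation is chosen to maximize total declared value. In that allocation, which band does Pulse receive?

Pulse receives Band F.

Optimal: PeakComm→Band A ($954M), Pulse→Band F ($577M), OrbitCom→Band B ($910M), AzureWave→Band G ($551M) — total 954+577+910+551 = $2992M.
Row-greedy (each operator in turn takes its best remaining band) gives $2796M, worse by 196.
Swapping AzureWave↔OrbitCom (AzureWave→Band B $196M, OrbitCom→Band G $331M) loses 934.
Pulse's own top band is Band B ($949M), but forcing Pulse→Band B and reassigning the rest optimally gives only $2796M — worse by 196.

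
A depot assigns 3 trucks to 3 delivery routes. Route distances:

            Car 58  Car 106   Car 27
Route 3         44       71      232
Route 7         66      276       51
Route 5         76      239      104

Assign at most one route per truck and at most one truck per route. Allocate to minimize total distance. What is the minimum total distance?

Min total: 198 km

Treat this as an assignment problem: match each truck to one route.
Optimal: Car 58→Route 5 (76 km), Car 106→Route 3 (71 km), Car 27→Route 7 (51 km) — total 76+71+51 = 198 km.
Row-greedy (each truck in turn takes its cheapest remaining route) gives 334 km, worse by 136.
Checked against all permutations: 198 km is optimal.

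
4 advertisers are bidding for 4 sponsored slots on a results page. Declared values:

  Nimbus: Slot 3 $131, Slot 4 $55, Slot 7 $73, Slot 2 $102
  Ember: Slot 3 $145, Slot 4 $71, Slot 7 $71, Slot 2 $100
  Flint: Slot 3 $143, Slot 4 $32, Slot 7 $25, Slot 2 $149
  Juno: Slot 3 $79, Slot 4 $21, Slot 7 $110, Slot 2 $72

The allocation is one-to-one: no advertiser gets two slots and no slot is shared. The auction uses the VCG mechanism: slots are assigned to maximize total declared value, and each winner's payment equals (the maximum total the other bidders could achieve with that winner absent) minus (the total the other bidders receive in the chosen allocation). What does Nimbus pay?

Efficient allocation: Nimbus→Slot 3 ($131), Ember→Slot 4 ($71), Flint→Slot 2 ($149), Juno→Slot 7 ($110); total welfare W = $461.
Nimbus receives Slot 3 at value $131, so the others get W − 131 = $330.
Without Nimbus: best allocation of the remaining 3 bidders over all 4 slots is Ember→Slot 3 ($145), Flint→Slot 2 ($149), Juno→Slot 7 ($110), total $404.
VCG payment = (others' best without Nimbus) − (others' welfare with Nimbus) = 404 − 330 = $74.

Nimbus pays $74.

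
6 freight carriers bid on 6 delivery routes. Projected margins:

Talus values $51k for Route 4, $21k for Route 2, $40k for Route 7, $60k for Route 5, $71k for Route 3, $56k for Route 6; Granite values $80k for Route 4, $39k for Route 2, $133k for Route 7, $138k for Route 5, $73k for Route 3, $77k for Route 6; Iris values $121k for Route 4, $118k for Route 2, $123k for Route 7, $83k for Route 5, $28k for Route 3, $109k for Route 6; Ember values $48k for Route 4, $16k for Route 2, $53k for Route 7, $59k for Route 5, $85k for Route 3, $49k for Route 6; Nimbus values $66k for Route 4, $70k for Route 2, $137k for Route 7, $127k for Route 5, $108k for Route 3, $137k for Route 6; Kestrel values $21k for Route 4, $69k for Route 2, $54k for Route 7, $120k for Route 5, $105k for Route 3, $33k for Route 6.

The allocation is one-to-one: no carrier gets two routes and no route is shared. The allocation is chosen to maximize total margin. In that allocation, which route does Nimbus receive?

Treat this as an assignment problem: match each carrier to one route.
Optimal: Talus→Route 4 ($51k), Granite→Route 7 ($133k), Iris→Route 2 ($118k), Ember→Route 3 ($85k), Nimbus→Route 6 ($137k), Kestrel→Route 5 ($120k) — total 51+133+118+85+137+120 = $644k.
Column-greedy (each route in turn goes to its best remaining carrier) gives $585k, worse by 59.
Swapping Talus↔Kestrel (Talus→Route 5 $60k, Kestrel→Route 4 $21k) loses 90.
Nimbus's own top route is Route 7 ($137k), but forcing Nimbus→Route 7 and reassigning the rest optimally gives only $606k — worse by 38.

Nimbus receives Route 6.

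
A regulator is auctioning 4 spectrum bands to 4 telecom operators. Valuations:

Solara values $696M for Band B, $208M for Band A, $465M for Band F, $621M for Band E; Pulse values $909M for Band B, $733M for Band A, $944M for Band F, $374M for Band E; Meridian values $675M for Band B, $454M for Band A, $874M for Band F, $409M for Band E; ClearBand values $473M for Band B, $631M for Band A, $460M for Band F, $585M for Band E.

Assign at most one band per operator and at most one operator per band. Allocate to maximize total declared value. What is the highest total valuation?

Maximum total: $3035M

Treat this as an assignment problem: match each operator to one band.
Optimal: Solara→Band E ($621M), Pulse→Band B ($909M), Meridian→Band F ($874M), ClearBand→Band A ($631M) — total 621+909+874+631 = $3035M.
Max-entry greedy (repeatedly take the single best remaining cell) gives $2680M, worse by 355.
Next-best assignment: Solara→Band B, Pulse→Band A, Meridian→Band F, ClearBand→Band E = $2888M.
No other one-to-one assignment exceeds $3035M.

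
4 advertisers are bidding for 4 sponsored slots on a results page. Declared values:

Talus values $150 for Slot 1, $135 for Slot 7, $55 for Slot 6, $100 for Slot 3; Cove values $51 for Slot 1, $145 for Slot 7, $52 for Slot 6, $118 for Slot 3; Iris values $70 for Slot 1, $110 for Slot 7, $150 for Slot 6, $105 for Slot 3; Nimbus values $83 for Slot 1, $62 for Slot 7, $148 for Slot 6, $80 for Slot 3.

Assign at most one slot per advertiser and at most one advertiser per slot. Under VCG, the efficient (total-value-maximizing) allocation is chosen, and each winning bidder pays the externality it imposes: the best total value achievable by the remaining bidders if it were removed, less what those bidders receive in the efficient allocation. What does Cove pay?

Cove pays $5.

Efficient allocation: Talus→Slot 1 ($150), Cove→Slot 7 ($145), Iris→Slot 3 ($105), Nimbus→Slot 6 ($148); total welfare W = $548.
Cove receives Slot 7 at value $145, so the others get W − 145 = $403.
Without Cove: best allocation of the remaining 3 bidders over all 4 slots is Talus→Slot 1 ($150), Iris→Slot 7 ($110), Nimbus→Slot 6 ($148), total $408.
VCG payment = (others' best without Cove) − (others' welfare with Cove) = 408 − 403 = $5.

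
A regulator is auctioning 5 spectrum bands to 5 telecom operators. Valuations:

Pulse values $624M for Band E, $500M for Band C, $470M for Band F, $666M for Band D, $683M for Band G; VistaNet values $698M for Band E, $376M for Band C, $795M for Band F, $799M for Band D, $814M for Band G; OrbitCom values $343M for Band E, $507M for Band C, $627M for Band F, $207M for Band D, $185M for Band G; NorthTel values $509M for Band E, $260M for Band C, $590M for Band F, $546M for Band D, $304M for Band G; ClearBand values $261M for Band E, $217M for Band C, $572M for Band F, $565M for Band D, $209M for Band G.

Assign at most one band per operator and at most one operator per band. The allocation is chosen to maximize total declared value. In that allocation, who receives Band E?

Pulse receives Band E.

Optimal: Pulse→Band E ($624M), VistaNet→Band G ($814M), OrbitCom→Band C ($507M), NorthTel→Band F ($590M), ClearBand→Band D ($565M) — total 624+814+507+590+565 = $3100M.
Column-greedy (each band in turn goes to its best remaining operator) gives $2670M, worse by 430.
Next-best assignment: Pulse→Band G, VistaNet→Band D, OrbitCom→Band C, NorthTel→Band E, ClearBand→Band F = $3070M.
Swapping OrbitCom↔VistaNet (OrbitCom→Band G $185M, VistaNet→Band C $376M) loses 760.
Pulse's own top band is Band G ($683M), but forcing Pulse→Band G and reassigning the rest optimally gives only $3070M — worse by 30.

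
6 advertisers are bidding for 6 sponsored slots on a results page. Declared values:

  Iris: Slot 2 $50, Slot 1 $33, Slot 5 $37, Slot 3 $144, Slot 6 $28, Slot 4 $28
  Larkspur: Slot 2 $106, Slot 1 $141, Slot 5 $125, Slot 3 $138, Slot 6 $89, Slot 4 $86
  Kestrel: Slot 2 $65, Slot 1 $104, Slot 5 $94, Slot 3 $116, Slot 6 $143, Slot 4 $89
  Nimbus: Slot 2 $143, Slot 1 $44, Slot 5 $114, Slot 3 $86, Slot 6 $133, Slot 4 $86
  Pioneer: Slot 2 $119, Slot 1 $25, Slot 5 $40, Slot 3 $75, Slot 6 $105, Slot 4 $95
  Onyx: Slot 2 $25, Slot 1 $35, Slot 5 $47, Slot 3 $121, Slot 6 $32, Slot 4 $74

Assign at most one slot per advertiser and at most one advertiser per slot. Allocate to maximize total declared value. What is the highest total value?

Max total: $735

This is the linear assignment problem.
Optimal: Iris→Slot 3 ($144), Larkspur→Slot 1 ($141), Kestrel→Slot 6 ($143), Nimbus→Slot 5 ($114), Pioneer→Slot 2 ($119), Onyx→Slot 4 ($74) — total 144+141+143+114+119+74 = $735.
Max-entry greedy (repeatedly take the single best remaining cell) gives $713, worse by 22.
Next-best assignment: Iris→Slot 3, Larkspur→Slot 1, Kestrel→Slot 6, Nimbus→Slot 2, Pioneer→Slot 4, Onyx→Slot 5 = $713.
No other one-to-one assignment exceeds $735.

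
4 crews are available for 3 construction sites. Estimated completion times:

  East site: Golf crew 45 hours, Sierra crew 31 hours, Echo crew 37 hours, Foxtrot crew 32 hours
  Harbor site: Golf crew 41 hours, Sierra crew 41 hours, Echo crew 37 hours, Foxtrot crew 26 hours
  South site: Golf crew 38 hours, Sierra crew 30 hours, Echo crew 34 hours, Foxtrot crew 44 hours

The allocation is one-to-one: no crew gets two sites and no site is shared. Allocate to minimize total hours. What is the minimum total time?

Minimum total: 91 hours

Optimal: Sierra crew→East site (31 hours), Foxtrot crew→Harbor site (26 hours), Echo crew→South site (34 hours) — total 31+26+34 = 91 hours.
Min-entry greedy (repeatedly take the single cheapest remaining cell) gives 93 hours, worse by 2.
Checked against all permutations: 91 hours is optimal.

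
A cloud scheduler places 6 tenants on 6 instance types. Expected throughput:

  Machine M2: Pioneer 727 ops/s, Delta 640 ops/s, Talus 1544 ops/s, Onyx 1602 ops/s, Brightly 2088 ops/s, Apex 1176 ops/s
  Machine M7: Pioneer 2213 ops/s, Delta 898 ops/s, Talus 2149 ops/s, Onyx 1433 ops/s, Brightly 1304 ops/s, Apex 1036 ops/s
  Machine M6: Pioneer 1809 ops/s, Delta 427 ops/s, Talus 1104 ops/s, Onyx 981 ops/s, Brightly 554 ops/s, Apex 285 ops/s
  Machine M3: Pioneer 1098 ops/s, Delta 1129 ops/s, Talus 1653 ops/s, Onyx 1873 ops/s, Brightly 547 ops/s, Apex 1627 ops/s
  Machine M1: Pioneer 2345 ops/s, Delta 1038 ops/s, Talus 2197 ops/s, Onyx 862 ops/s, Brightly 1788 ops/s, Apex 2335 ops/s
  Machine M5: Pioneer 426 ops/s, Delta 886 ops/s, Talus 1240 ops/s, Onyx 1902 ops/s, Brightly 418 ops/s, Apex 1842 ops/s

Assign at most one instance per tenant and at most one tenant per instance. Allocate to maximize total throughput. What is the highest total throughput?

Maximum total: 11412 ops/s

Optimal: Pioneer→Machine M6 (1809 ops/s), Delta→Machine M3 (1129 ops/s), Talus→Machine M7 (2149 ops/s), Onyx→Machine M5 (1902 ops/s), Brightly→Machine M2 (2088 ops/s), Apex→Machine M1 (2335 ops/s) — total 1809+1129+2149+1902+2088+2335 = 11412 ops/s.
Row-greedy (each tenant in turn takes its best remaining instance) gives 9898 ops/s, worse by 1514.
Next-best assignment: Pioneer→Machine M6, Delta→Machine M5, Talus→Machine M7, Onyx→Machine M3, Brightly→Machine M2, Apex→Machine M1 = 11140 ops/s.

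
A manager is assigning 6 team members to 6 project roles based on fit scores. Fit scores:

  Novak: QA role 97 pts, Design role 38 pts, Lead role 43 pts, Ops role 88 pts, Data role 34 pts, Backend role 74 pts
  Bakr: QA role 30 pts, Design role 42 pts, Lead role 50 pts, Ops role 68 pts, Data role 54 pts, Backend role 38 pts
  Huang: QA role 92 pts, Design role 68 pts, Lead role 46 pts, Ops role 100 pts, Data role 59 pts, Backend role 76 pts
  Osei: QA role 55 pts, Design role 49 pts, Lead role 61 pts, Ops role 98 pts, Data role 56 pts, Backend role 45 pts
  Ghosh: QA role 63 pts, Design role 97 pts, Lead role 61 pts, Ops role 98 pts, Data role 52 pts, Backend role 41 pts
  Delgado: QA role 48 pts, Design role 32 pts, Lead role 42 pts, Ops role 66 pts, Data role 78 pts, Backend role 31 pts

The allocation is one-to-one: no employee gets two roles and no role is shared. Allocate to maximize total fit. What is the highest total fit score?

Optimal: Novak→QA role (97 pts), Bakr→Lead role (50 pts), Huang→Backend role (76 pts), Osei→Ops role (98 pts), Ghosh→Design role (97 pts), Delgado→Data role (78 pts) — total 97+50+76+98+97+78 = 496 pts.
Row-greedy (each employee in turn takes its best remaining role) gives 477 pts, worse by 19.

Maximum total: 496 pts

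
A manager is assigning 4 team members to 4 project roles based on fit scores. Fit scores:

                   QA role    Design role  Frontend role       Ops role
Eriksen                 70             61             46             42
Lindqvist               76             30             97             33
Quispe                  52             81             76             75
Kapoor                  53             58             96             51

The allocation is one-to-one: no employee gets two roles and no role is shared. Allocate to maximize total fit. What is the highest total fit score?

Optimal: Eriksen→Design role (61 pts), Lindqvist→QA role (76 pts), Quispe→Ops role (75 pts), Kapoor→Frontend role (96 pts) — total 61+76+75+96 = 308 pts.
Row-greedy (each employee in turn takes its best remaining role) gives 299 pts, worse by 9.
Next-best assignment: Eriksen→QA role, Lindqvist→Frontend role, Quispe→Ops role, Kapoor→Design role = 300 pts.
Swapping Eriksen↔Kapoor (Eriksen→Frontend role 46 pts, Kapoor→Design role 58 pts) loses 53.
No other one-to-one assignment exceeds 308 pts.

Maximum total: 308 pts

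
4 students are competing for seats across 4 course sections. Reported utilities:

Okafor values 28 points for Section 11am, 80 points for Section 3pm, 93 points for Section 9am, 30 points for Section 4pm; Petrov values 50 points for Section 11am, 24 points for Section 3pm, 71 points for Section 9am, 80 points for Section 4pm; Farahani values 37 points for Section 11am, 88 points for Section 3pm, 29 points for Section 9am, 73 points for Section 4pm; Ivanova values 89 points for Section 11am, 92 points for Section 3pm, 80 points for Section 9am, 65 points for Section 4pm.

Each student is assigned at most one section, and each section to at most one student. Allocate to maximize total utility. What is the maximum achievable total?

Maximum total: 350 points

Treat this as an assignment problem: match each student to one section.
Optimal: Okafor→Section 9am (93 points), Petrov→Section 4pm (80 points), Farahani→Section 3pm (88 points), Ivanova→Section 11am (89 points) — total 93+80+88+89 = 350 points.
Max-entry greedy (repeatedly take the single best remaining cell) gives 302 points, worse by 48.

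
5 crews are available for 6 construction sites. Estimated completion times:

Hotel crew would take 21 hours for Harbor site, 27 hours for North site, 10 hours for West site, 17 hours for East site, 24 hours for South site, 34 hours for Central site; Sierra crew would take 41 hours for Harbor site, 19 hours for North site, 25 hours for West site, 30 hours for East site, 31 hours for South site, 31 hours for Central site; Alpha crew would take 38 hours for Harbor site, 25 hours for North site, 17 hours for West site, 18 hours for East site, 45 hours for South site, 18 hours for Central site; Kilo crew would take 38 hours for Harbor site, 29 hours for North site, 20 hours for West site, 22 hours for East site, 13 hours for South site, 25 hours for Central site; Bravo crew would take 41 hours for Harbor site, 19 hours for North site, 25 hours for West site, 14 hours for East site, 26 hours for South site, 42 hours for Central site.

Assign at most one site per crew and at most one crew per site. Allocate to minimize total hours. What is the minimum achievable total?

This is a one-to-one assignment (minimum-cost bipartite matching).
Optimal: Hotel crew→West site (10 hours), Sierra crew→North site (19 hours), Alpha crew→Central site (18 hours), Kilo crew→South site (13 hours), Bravo crew→East site (14 hours) — total 10+19+18+13+14 = 74 hours.
Column-greedy (each site in turn goes to its cheapest remaining crew) gives 84 hours, worse by 10.
Swapping Bravo crew↔Kilo crew (Bravo crew→South site 26 hours, Kilo crew→East site 22 hours) adds 21.

Minimum total: 74 hours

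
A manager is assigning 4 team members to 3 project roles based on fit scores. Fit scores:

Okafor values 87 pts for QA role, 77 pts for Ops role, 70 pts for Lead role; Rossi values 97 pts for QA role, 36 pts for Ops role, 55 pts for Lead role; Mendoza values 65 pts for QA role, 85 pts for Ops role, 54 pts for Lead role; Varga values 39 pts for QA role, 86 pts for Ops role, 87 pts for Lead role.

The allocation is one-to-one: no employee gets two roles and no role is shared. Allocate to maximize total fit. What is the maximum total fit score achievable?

Maximum total: 269 pts

This is the linear assignment problem.
Optimal: Rossi→QA role (97 pts), Mendoza→Ops role (85 pts), Varga→Lead role (87 pts) — total 97+85+87 = 269 pts.
Row-greedy (each employee in turn takes its best remaining role) gives 227 pts, worse by 42.
Next-best assignment: Rossi→QA role, Okafor→Ops role, Varga→Lead role = 261 pts.
Swapping Rossi↔Mendoza (Rossi→Ops role 36 pts, Mendoza→QA role 65 pts) loses 81.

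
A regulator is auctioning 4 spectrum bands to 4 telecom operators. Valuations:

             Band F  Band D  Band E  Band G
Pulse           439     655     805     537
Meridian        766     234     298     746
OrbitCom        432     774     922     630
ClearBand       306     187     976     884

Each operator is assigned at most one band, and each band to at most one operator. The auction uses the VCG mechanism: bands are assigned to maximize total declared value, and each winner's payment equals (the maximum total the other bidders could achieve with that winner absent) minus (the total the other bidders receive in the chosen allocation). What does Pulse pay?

Efficient allocation: Pulse→Band E ($805M), Meridian→Band F ($766M), OrbitCom→Band D ($774M), ClearBand→Band G ($884M); total welfare W = $3229M.
Pulse receives Band E at value $805M, so the others get W − 805 = $2424M.
Without Pulse: best allocation of the remaining 3 bidders over all 4 bands is Meridian→Band F ($766M), OrbitCom→Band E ($922M), ClearBand→Band G ($884M), total $2572M.
VCG payment = (others' best without Pulse) − (others' welfare with Pulse) = 2572 − 2424 = $148M.

Pulse pays $148M.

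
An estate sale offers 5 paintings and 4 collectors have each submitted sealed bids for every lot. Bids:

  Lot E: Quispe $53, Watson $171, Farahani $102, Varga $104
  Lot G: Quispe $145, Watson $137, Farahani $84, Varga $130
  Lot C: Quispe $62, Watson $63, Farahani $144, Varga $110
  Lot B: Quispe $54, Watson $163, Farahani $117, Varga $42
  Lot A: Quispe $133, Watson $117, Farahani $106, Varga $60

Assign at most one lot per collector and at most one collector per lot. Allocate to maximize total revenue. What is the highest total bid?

Optimal: Quispe→Lot A ($133), Watson→Lot E ($171), Farahani→Lot C ($144), Varga→Lot G ($130) — total 133+171+144+130 = $578.
Max-entry greedy (repeatedly take the single best remaining cell) gives $520, worse by 58.
Swapping Farahani↔Watson (Farahani→Lot E $102, Watson→Lot C $63) loses 150.

Max total: $578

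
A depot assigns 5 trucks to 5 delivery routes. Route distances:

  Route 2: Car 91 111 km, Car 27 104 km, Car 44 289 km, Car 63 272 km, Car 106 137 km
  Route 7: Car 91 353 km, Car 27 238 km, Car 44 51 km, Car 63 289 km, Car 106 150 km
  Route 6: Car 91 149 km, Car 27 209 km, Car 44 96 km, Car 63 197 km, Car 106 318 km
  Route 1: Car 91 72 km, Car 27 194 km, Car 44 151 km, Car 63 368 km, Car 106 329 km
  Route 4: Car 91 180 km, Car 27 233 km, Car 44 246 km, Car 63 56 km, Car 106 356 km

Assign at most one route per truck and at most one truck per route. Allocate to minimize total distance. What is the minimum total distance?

Min total: 478 km

This is the linear assignment problem.
Optimal: Car 91→Route 1 (72 km), Car 27→Route 2 (104 km), Car 44→Route 6 (96 km), Car 63→Route 4 (56 km), Car 106→Route 7 (150 km) — total 72+104+96+56+150 = 478 km.
Column-greedy (each route in turn goes to its cheapest remaining truck) gives 689 km, worse by 211.
Next-best assignment: Car 91→Route 1, Car 27→Route 6, Car 44→Route 7, Car 63→Route 4, Car 106→Route 2 = 525 km.
Swapping Car 91↔Car 27 (Car 91→Route 2 111 km, Car 27→Route 1 194 km) adds 129.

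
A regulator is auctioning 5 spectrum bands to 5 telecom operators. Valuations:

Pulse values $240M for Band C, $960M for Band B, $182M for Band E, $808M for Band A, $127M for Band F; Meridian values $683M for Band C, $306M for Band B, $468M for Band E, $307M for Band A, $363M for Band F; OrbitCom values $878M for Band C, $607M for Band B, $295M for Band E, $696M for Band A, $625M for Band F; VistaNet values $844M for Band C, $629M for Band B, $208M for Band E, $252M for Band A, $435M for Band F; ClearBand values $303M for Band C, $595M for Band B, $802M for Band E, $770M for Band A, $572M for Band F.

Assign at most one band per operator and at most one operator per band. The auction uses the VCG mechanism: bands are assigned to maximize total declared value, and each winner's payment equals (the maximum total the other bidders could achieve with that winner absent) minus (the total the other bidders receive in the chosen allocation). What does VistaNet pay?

Efficient allocation: Pulse→Band B ($960M), Meridian→Band E ($468M), OrbitCom→Band F ($625M), VistaNet→Band C ($844M), ClearBand→Band A ($770M); total welfare W = $3667M.
VistaNet receives Band C at value $844M, so the others get W − 844 = $2823M.
Without VistaNet: best allocation of the remaining 4 bidders over all 5 bands is Pulse→Band B ($960M), Meridian→Band C ($683M), OrbitCom→Band A ($696M), ClearBand→Band E ($802M), total $3141M.
VCG payment = (others' best without VistaNet) − (others' welfare with VistaNet) = 3141 − 2823 = $318M.

VistaNet pays $318M.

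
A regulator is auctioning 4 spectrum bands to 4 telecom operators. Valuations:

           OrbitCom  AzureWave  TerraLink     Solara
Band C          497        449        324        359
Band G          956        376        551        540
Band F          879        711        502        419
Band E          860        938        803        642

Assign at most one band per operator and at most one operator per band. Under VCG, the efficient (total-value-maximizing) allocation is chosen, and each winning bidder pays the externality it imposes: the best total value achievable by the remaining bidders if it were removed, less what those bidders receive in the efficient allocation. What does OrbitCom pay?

OrbitCom pays $181M.

Efficient allocation: OrbitCom→Band G ($956M), AzureWave→Band F ($711M), TerraLink→Band E ($803M), Solara→Band C ($359M); total welfare W = $2829M.
OrbitCom receives Band G at value $956M, so the others get W − 956 = $1873M.
Without OrbitCom: best allocation of the remaining 3 bidders over all 4 bands is AzureWave→Band F ($711M), TerraLink→Band E ($803M), Solara→Band G ($540M), total $2054M.
VCG payment = (others' best without OrbitCom) − (others' welfare with OrbitCom) = 2054 − 1873 = $181M.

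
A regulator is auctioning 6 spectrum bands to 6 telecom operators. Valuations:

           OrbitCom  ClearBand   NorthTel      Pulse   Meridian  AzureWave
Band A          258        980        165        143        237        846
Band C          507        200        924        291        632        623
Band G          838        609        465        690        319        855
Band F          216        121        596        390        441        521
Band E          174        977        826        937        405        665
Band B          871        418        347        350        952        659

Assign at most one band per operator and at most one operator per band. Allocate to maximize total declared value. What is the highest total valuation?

This is the linear assignment problem.
Optimal: OrbitCom→Band G ($838M), ClearBand→Band A ($980M), NorthTel→Band C ($924M), Pulse→Band E ($937M), Meridian→Band B ($952M), AzureWave→Band F ($521M) — total 838+980+924+937+952+521 = $5152M.
Next-best assignment: OrbitCom→Band B, ClearBand→Band A, NorthTel→Band C, Pulse→Band E, Meridian→Band F, AzureWave→Band G = $5008M.
Every other assignment is strictly worse.

Maximum total: $5152M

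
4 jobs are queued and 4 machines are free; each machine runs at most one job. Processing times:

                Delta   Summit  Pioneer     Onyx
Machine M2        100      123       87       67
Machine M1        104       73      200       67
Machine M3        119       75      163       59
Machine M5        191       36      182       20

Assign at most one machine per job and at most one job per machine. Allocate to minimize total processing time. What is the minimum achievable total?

Min total: 286 min

This is the linear assignment problem.
Optimal: Delta→Machine M1 (104 min), Summit→Machine M3 (75 min), Pioneer→Machine M2 (87 min), Onyx→Machine M5 (20 min) — total 104+75+87+20 = 286 min.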